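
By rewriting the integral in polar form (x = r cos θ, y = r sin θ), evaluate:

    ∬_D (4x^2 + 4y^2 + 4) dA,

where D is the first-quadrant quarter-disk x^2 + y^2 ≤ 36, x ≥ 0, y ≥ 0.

The region D is 0 ≤ r ≤ 6, 0 ≤ θ ≤ π/2 in polar coordinates, where x = r cos(θ), y = r sin(θ), and dA = r dr dθ.

Under the substitution, the integrand becomes 4r^2 + 4, so

    ∬_D (4x^2 + 4y^2 + 4) dA = ∫_{0}^{π/2} ∫_{0}^{6} (4r^2 + 4) · r dr dθ.

Inner integral (in r): ∫_{0}^{6} (4r^2 + 4) · r dr = 1368.

Outer integral (in θ): ∫_{0}^{π/2} (1368) dθ = 684π.

Therefore ∬_D (4x^2 + 4y^2 + 4) dA = 684π.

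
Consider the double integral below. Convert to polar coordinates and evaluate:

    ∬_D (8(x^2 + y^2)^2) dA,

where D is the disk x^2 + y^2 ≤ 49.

The region D is 0 ≤ r ≤ 7, 0 ≤ θ ≤ 2π in polar coordinates, where x = r cos(θ), y = r sin(θ), and dA = r dr dθ.

Under the substitution, the integrand becomes 8r^4, so

    ∬_D (8(x^2 + y^2)^2) dA = ∫_{0}^{2π} ∫_{0}^{7} (8r^4) · r dr dθ.

Inner integral (in r): ∫_{0}^{7} (8r^4) · r dr = 470596/3.

Outer integral (in θ): ∫_{0}^{2π} (470596/3) dθ = 941192π/3.

Therefore ∬_D (8(x^2 + y^2)^2) dA = 941192π/3.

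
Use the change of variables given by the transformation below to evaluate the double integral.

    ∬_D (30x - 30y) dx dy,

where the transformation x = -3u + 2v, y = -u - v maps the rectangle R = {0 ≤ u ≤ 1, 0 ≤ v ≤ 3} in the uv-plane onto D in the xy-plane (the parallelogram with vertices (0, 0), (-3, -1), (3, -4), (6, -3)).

Compute the Jacobian determinant of (x, y) with respect to (u, v):

    ∂(x,y)/∂(u,v) = | -3  2 | = (-3)(-1) - (2)(-1) = 5.
                   | -1  -1 |

Its absolute value is |J| = 5 (the area scaling factor).

Substituting x = -3u + 2v, y = -u - v into the integrand,

    30x - 30y → -60u + 90v,

so the integral becomes

    ∬_R (-60u + 90v) · |J| du dv = ∫_0^1 ∫_0^3 (-300u + 450v) dv du.

Inner (v): 2025 - 900u.
Outer (u): 1575.

Therefore ∬_D (30x - 30y) dx dy = 1575.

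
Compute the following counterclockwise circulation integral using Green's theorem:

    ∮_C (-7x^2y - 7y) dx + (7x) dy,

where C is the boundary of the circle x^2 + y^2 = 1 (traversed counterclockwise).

Green's theorem converts the closed line integral into a double integral over the enclosed region D:

    ∮_C P dx + Q dy = ∬_D (∂Q/∂x - ∂P/∂y) dA.

Here P = -7x^2y - 7y, Q = 7x, so

    ∂Q/∂x = 7,    ∂P/∂y = -7x^2 - 7,
    ∂Q/∂x - ∂P/∂y = 7x^2 + 14.

D is the region x^2 + y^2 ≤ 1. Evaluating the double integral:

In polar coordinates (x = r cos θ, y = r sin θ, dA = r dr dθ) the integrand becomes 7r^2cos(θ)^2 + 14, so

    ∬_D (7x^2 + 14) dA = ∫_0^{2π} ∫_0^{1} (7r^2cos(θ)^2 + 14) · r dr dθ.

Inner (r from 0 to 1): 7cos(θ)^2/4 + 7.
Outer (θ from 0 to 2π): 63π/4.

Therefore ∮_C P dx + Q dy = 63π/4.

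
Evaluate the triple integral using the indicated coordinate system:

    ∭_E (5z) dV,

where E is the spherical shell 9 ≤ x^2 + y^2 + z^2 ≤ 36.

In spherical coordinates, x = ρ sin(φ) cos(θ), y = ρ sin(φ) sin(θ), z = ρ cos(φ), and dV = ρ^2 sin(φ) dρ dφ dθ.

The integrand becomes 5ρ cos(φ), so

    ∭_E (5z) dV = ∫_{0}^{2π} ∫_{0}^{π} ∫_{3}^{6} (5ρ cos(φ)) · ρ^2 sin(φ) dρ dφ dθ.

Inner (ρ): 6075sin(2φ)/8.
Middle (φ): 0.
Outer (θ): 0.

Therefore the triple integral equals 0.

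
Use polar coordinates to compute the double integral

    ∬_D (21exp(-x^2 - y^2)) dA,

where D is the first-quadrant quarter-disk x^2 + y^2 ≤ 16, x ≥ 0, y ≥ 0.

The region D is 0 ≤ r ≤ 4, 0 ≤ θ ≤ π/2 in polar coordinates, where x = r cos(θ), y = r sin(θ), and dA = r dr dθ.

Under the substitution, the integrand becomes 21exp(-r^2), so

    ∬_D (21exp(-x^2 - y^2)) dA = ∫_{0}^{π/2} ∫_{0}^{4} (21exp(-r^2)) · r dr dθ.

Inner integral (in r): ∫_{0}^{4} (21exp(-r^2)) · r dr = 21/2 - 21exp(-16)/2.

Outer integral (in θ): ∫_{0}^{π/2} (21/2 - 21exp(-16)/2) dθ = -21π (1 - exp(16))exp(-16)/4.

Therefore ∬_D (21exp(-x^2 - y^2)) dA = -21π (1 - exp(16))exp(-16)/4.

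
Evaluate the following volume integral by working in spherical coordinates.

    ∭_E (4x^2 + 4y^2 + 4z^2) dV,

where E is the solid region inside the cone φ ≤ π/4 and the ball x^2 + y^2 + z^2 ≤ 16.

In spherical coordinates, x = ρ sin(φ) cos(θ), y = ρ sin(φ) sin(θ), z = ρ cos(φ), and dV = ρ^2 sin(φ) dρ dφ dθ.

The integrand becomes 4ρ^2, so

    ∭_E (4x^2 + 4y^2 + 4z^2) dV = ∫_{0}^{2π} ∫_{0}^{π/4} ∫_{0}^{4} (4ρ^2) · ρ^2 sin(φ) dρ dφ dθ.

Inner (ρ): 4096sin(φ)/5.
Middle (φ): 4096/5 - 2048sqrt(2)/5.
Outer (θ): 4096π (2 - sqrt(2))/5.

Therefore the triple integral equals 4096π (2 - sqrt(2))/5.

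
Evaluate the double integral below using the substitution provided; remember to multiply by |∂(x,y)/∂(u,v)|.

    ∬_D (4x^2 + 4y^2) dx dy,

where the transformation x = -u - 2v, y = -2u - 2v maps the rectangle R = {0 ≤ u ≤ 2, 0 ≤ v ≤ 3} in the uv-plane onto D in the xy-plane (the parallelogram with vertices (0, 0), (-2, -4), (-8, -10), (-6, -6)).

Compute the Jacobian determinant of (x, y) with respect to (u, v):

    ∂(x,y)/∂(u,v) = | -1  -2 | = (-1)(-2) - (-2)(-2) = -2.
                   | -2  -2 |

Its absolute value is |J| = 2 (the area scaling factor).

Substituting x = -u - 2v, y = -2u - 2v into the integrand,

    4x^2 + 4y^2 → 20u^2 + 48u v + 32v^2,

so the integral becomes

    ∬_R (20u^2 + 48u v + 32v^2) · |J| du dv = ∫_0^2 ∫_0^3 (40u^2 + 96u v + 64v^2) dv du.

Inner (v): 120u^2 + 432u + 576.
Outer (u): 2336.

Therefore ∬_D (4x^2 + 4y^2) dx dy = 2336.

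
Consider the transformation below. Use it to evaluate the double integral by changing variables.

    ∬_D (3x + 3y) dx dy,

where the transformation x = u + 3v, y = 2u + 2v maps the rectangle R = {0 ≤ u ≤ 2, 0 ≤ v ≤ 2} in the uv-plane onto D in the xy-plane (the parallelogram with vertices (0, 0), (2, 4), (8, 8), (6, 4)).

Compute the Jacobian determinant of (x, y) with respect to (u, v):

    ∂(x,y)/∂(u,v) = | 1  3 | = (1)(2) - (3)(2) = -4.
                   | 2  2 |

Its absolute value is |J| = 4 (the area scaling factor).

Substituting x = u + 3v, y = 2u + 2v into the integrand,

    3x + 3y → 9u + 15v,

so the integral becomes

    ∬_R (9u + 15v) · |J| du dv = ∫_0^2 ∫_0^2 (36u + 60v) dv du.

Inner (v): 72u + 120.
Outer (u): 384.

Therefore ∬_D (3x + 3y) dx dy = 384.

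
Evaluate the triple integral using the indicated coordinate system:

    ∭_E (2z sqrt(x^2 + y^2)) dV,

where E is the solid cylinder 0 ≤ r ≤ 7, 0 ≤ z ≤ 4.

In cylindrical coordinates, x = r cos(θ), y = r sin(θ), z = z, and dV = r dr dθ dz.

The integrand becomes 2r z, so

    ∭_E (2z sqrt(x^2 + y^2)) dV = ∫_{0}^{2π} ∫_{0}^{7} ∫_{0}^{4} (2r z) · r dz dr dθ.

Inner (z): 16r^2.
Middle (r from 0 to 7): 5488/3.
Outer (θ): 10976π/3.

Therefore the triple integral equals 10976π/3.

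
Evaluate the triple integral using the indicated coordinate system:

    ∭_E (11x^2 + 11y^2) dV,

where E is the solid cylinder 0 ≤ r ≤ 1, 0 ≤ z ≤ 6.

In cylindrical coordinates, x = r cos(θ), y = r sin(θ), z = z, and dV = r dr dθ dz.

The integrand becomes 11r^2, so

    ∭_E (11x^2 + 11y^2) dV = ∫_{0}^{2π} ∫_{0}^{1} ∫_{0}^{6} (11r^2) · r dz dr dθ.

Inner (z): 66r^3.
Middle (r from 0 to 1): 33/2.
Outer (θ): 33π.

Therefore the triple integral equals 33π.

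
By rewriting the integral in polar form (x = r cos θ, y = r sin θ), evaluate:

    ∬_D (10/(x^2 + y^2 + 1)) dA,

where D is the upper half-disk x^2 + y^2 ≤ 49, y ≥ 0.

The region D is 0 ≤ r ≤ 7, 0 ≤ θ ≤ π in polar coordinates, where x = r cos(θ), y = r sin(θ), and dA = r dr dθ.

Under the substitution, the integrand becomes 10/(r^2 + 1), so

    ∬_D (10/(x^2 + y^2 + 1)) dA = ∫_{0}^{π} ∫_{0}^{7} (10/(r^2 + 1)) · r dr dθ.

Inner integral (in r): ∫_{0}^{7} (10/(r^2 + 1)) · r dr = log(312500000).

Outer integral (in θ): ∫_{0}^{π} (log(312500000)) dθ = log(312500000^π).

Therefore ∬_D (10/(x^2 + y^2 + 1)) dA = log(312500000^π).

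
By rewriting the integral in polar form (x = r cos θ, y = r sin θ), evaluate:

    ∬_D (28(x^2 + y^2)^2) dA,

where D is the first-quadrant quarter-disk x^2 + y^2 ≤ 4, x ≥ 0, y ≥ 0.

The region D is 0 ≤ r ≤ 2, 0 ≤ θ ≤ π/2 in polar coordinates, where x = r cos(θ), y = r sin(θ), and dA = r dr dθ.

Under the substitution, the integrand becomes 28r^4, so

    ∬_D (28(x^2 + y^2)^2) dA = ∫_{0}^{π/2} ∫_{0}^{2} (28r^4) · r dr dθ.

Inner integral (in r): ∫_{0}^{2} (28r^4) · r dr = 896/3.

Outer integral (in θ): ∫_{0}^{π/2} (896/3) dθ = 448π/3.

Therefore ∬_D (28(x^2 + y^2)^2) dA = 448π/3.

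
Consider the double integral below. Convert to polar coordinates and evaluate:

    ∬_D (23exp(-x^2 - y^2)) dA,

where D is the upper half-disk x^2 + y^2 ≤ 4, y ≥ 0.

The region D is 0 ≤ r ≤ 2, 0 ≤ θ ≤ π in polar coordinates, where x = r cos(θ), y = r sin(θ), and dA = r dr dθ.

Under the substitution, the integrand becomes 23exp(-r^2), so

    ∬_D (23exp(-x^2 - y^2)) dA = ∫_{0}^{π} ∫_{0}^{2} (23exp(-r^2)) · r dr dθ.

Inner integral (in r): ∫_{0}^{2} (23exp(-r^2)) · r dr = 23/2 - 23exp(-4)/2.

Outer integral (in θ): ∫_{0}^{π} (23/2 - 23exp(-4)/2) dθ = -23π (1 - exp(4))exp(-4)/2.

Therefore ∬_D (23exp(-x^2 - y^2)) dA = -23π (1 - exp(4))exp(-4)/2.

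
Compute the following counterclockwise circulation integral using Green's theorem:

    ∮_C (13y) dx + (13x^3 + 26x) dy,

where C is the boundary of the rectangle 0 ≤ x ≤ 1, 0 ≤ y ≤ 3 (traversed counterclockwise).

Green's theorem converts the closed line integral into a double integral over the enclosed region D:

    ∮_C P dx + Q dy = ∬_D (∂Q/∂x - ∂P/∂y) dA.

Here P = 13y, Q = 13x^3 + 26x, so

    ∂Q/∂x = 39x^2 + 26,    ∂P/∂y = 13,
    ∂Q/∂x - ∂P/∂y = 39x^2 + 13.

D is the region 0 ≤ x ≤ 1, 0 ≤ y ≤ 3. Evaluating the double integral:

    ∬_D (39x^2 + 13) dA = ∫_0^{1} ∫_0^{3} (39x^2 + 13) dy dx.

Inner (y from 0 to 3): 117x^2 + 39.
Outer (x from 0 to 1): 78.

Therefore ∮_C P dx + Q dy = 78.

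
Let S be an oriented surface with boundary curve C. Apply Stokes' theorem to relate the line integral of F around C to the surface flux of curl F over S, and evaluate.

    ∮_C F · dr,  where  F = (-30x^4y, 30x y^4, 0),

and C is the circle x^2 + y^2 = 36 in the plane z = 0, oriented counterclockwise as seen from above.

Let S be the flat disk x^2 + y^2 ≤ 36 in the plane z = 0, with upward unit normal n̂ = ẑ. By Stokes' theorem,

    ∮_C F · dr = ∬_S (∇ × F) · n̂ dS = ∬_D (curl F)_z dA,

where D is the disk x^2 + y^2 ≤ 36.

Compute the curl of F = (-30x^4y, 30x y^4, 0):
    (∇ × F)_x = ∂F_z/∂y - ∂F_y/∂z = 0,
    (∇ × F)_y = ∂F_x/∂z - ∂F_z/∂x = 0,
    (∇ × F)_z = ∂F_y/∂x - ∂F_x/∂y = 30x^4 + 30y^4.

On z = 0, (curl F)_z = 30x^4 + 30y^4.

Convert to polar (x = r cos θ, y = r sin θ, dA = r dr dθ); the integrand becomes 30r^4(sin(θ)^4 + cos(θ)^4), so

    ∬_D (curl F)_z dA = ∫_0^{2π} ∫_0^{6} (30r^4(sin(θ)^4 + cos(θ)^4)) · r dr dθ.

Inner (r from 0 to 6): 233280sin(θ)^4 + 233280cos(θ)^4.
Outer (θ from 0 to 2π): 349920π.

Therefore ∮_C F · dr = 349920π.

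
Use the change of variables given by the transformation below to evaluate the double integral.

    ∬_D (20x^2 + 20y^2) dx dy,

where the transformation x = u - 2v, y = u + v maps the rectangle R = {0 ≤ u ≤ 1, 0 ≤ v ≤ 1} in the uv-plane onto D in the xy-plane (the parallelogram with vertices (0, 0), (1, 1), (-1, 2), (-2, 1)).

Compute the Jacobian determinant of (x, y) with respect to (u, v):

    ∂(x,y)/∂(u,v) = | 1  -2 | = (1)(1) - (-2)(1) = 3.
                   | 1  1 |

Its absolute value is |J| = 3 (the area scaling factor).

Substituting x = u - 2v, y = u + v into the integrand,

    20x^2 + 20y^2 → 40u^2 - 40u v + 100v^2,

so the integral becomes

    ∬_R (40u^2 - 40u v + 100v^2) · |J| du dv = ∫_0^1 ∫_0^1 (120u^2 - 120u v + 300v^2) dv du.

Inner (v): 120u^2 - 60u + 100.
Outer (u): 110.

Therefore ∬_D (20x^2 + 20y^2) dx dy = 110.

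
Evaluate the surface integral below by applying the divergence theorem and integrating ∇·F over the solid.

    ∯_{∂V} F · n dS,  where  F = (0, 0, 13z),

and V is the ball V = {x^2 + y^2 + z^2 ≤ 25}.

By the divergence theorem,

    ∯_{∂V} F · n dS = ∭_V (∇ · F) dV.

Compute the divergence:
    ∇ · F = ∂F_x/∂x + ∂F_y/∂y + ∂F_z/∂z = 0 + 0 + 13 = 13.

In spherical coordinates, x = ρ sin(φ) cos(θ), y = ρ sin(φ) sin(θ), z = ρ cos(φ), dV = ρ^2 sin(φ) dρ dφ dθ, with 0 ≤ ρ ≤ 5, 0 ≤ φ ≤ π, 0 ≤ θ ≤ 2π.

The integrand, after substitution and multiplying by the volume element, becomes (13) · ρ^2 sin(φ), so

    ∭_V (∇·F) dV = ∫_0^{2π} ∫_0^{π} ∫_0^{5} (13) · ρ^2 sin(φ) dρ dφ dθ.

Inner (ρ from 0 to 5): 1625sin(φ)/3.
Middle (φ from 0 to π): 3250/3.
Outer (θ from 0 to 2π): 6500π/3.

Therefore ∯_{∂V} F · n dS = 6500π/3.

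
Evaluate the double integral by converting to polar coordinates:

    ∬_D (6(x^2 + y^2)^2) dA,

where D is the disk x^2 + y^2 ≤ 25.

The region D is 0 ≤ r ≤ 5, 0 ≤ θ ≤ 2π in polar coordinates, where x = r cos(θ), y = r sin(θ), and dA = r dr dθ.

Under the substitution, the integrand becomes 6r^4, so

    ∬_D (6(x^2 + y^2)^2) dA = ∫_{0}^{2π} ∫_{0}^{5} (6r^4) · r dr dθ.

Inner integral (in r): ∫_{0}^{5} (6r^4) · r dr = 15625.

Outer integral (in θ): ∫_{0}^{2π} (15625) dθ = 31250π.

Therefore ∬_D (6(x^2 + y^2)^2) dA = 31250π.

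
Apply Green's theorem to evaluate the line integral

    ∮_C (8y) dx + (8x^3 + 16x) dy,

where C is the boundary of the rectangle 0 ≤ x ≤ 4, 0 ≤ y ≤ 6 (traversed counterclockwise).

Green's theorem converts the closed line integral into a double integral over the enclosed region D:

    ∮_C P dx + Q dy = ∬_D (∂Q/∂x - ∂P/∂y) dA.

Here P = 8y, Q = 8x^3 + 16x, so

    ∂Q/∂x = 24x^2 + 16,    ∂P/∂y = 8,
    ∂Q/∂x - ∂P/∂y = 24x^2 + 8.

D is the region 0 ≤ x ≤ 4, 0 ≤ y ≤ 6. Evaluating the double integral:

    ∬_D (24x^2 + 8) dA = ∫_0^{4} ∫_0^{6} (24x^2 + 8) dy dx.

Inner (y from 0 to 6): 144x^2 + 48.
Outer (x from 0 to 4): 3264.

Therefore ∮_C P dx + Q dy = 3264.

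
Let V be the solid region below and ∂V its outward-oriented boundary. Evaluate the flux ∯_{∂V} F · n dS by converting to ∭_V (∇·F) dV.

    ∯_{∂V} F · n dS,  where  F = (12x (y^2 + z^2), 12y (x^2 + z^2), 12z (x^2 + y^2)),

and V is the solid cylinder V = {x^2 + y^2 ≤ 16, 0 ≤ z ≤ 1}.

By the divergence theorem,

    ∯_{∂V} F · n dS = ∭_V (∇ · F) dV.

Compute the divergence:
    ∇ · F = ∂F_x/∂x + ∂F_y/∂y + ∂F_z/∂z = 12y^2 + 12z^2 + 12x^2 + 12z^2 + 12x^2 + 12y^2 = 24x^2 + 24y^2 + 24z^2.

In cylindrical coordinates, x = r cos(θ), y = r sin(θ), z = z, dV = r dr dθ dz, with 0 ≤ r ≤ 4, 0 ≤ θ ≤ 2π, 0 ≤ z ≤ 1.

The integrand, after substitution and multiplying by the volume element, becomes (24r^2 + 24z^2) · r, so

    ∭_V (∇·F) dV = ∫_0^{2π} ∫_0^{4} ∫_0^{1} (24r^2 + 24z^2) · r dz dr dθ.

Inner (z from 0 to 1): 24r^3 + 8r.
Middle (r from 0 to 4): 1600.
Outer (θ from 0 to 2π): 3200π.

Therefore ∯_{∂V} F · n dS = 3200π.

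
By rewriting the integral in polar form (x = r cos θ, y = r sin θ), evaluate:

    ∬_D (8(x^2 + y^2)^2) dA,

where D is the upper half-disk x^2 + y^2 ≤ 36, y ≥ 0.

The region D is 0 ≤ r ≤ 6, 0 ≤ θ ≤ π in polar coordinates, where x = r cos(θ), y = r sin(θ), and dA = r dr dθ.

Under the substitution, the integrand becomes 8r^4, so

    ∬_D (8(x^2 + y^2)^2) dA = ∫_{0}^{π} ∫_{0}^{6} (8r^4) · r dr dθ.

Inner integral (in r): ∫_{0}^{6} (8r^4) · r dr = 62208.

Outer integral (in θ): ∫_{0}^{π} (62208) dθ = 62208π.

Therefore ∬_D (8(x^2 + y^2)^2) dA = 62208π.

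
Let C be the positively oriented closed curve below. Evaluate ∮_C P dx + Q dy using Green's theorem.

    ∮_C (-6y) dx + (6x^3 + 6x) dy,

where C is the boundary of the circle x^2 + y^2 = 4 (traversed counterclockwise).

Green's theorem converts the closed line integral into a double integral over the enclosed region D:

    ∮_C P dx + Q dy = ∬_D (∂Q/∂x - ∂P/∂y) dA.

Here P = -6y, Q = 6x^3 + 6x, so

    ∂Q/∂x = 18x^2 + 6,    ∂P/∂y = -6,
    ∂Q/∂x - ∂P/∂y = 18x^2 + 12.

D is the region x^2 + y^2 ≤ 4. Evaluating the double integral:

In polar coordinates (x = r cos θ, y = r sin θ, dA = r dr dθ) the integrand becomes 18r^2cos(θ)^2 + 12, so

    ∬_D (18x^2 + 12) dA = ∫_0^{2π} ∫_0^{2} (18r^2cos(θ)^2 + 12) · r dr dθ.

Inner (r from 0 to 2): 72cos(θ)^2 + 24.
Outer (θ from 0 to 2π): 120π.

Therefore ∮_C P dx + Q dy = 120π.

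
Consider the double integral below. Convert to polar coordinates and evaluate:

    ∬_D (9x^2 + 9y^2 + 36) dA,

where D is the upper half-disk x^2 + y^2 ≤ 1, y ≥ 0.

The region D is 0 ≤ r ≤ 1, 0 ≤ θ ≤ π in polar coordinates, where x = r cos(θ), y = r sin(θ), and dA = r dr dθ.

Under the substitution, the integrand becomes 9r^2 + 36, so

    ∬_D (9x^2 + 9y^2 + 36) dA = ∫_{0}^{π} ∫_{0}^{1} (9r^2 + 36) · r dr dθ.

Inner integral (in r): ∫_{0}^{1} (9r^2 + 36) · r dr = 81/4.

Outer integral (in θ): ∫_{0}^{π} (81/4) dθ = 81π/4.

Therefore ∬_D (9x^2 + 9y^2 + 36) dA = 81π/4.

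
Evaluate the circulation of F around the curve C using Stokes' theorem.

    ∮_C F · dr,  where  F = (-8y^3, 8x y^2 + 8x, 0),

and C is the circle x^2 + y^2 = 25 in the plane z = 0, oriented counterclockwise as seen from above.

Let S be the flat disk x^2 + y^2 ≤ 25 in the plane z = 0, with upward unit normal n̂ = ẑ. By Stokes' theorem,

    ∮_C F · dr = ∬_S (∇ × F) · n̂ dS = ∬_D (curl F)_z dA,

where D is the disk x^2 + y^2 ≤ 25.

Compute the curl of F = (-8y^3, 8x y^2 + 8x, 0):
    (∇ × F)_x = ∂F_z/∂y - ∂F_y/∂z = 0,
    (∇ × F)_y = ∂F_x/∂z - ∂F_z/∂x = 0,
    (∇ × F)_z = ∂F_y/∂x - ∂F_x/∂y = 32y^2 + 8.

On z = 0, (curl F)_z = 32y^2 + 8.

Convert to polar (x = r cos θ, y = r sin θ, dA = r dr dθ); the integrand becomes 32r^2sin(θ)^2 + 8, so

    ∬_D (curl F)_z dA = ∫_0^{2π} ∫_0^{5} (32r^2sin(θ)^2 + 8) · r dr dθ.

Inner (r from 0 to 5): 5000sin(θ)^2 + 100.
Outer (θ from 0 to 2π): 5200π.

Therefore ∮_C F · dr = 5200π.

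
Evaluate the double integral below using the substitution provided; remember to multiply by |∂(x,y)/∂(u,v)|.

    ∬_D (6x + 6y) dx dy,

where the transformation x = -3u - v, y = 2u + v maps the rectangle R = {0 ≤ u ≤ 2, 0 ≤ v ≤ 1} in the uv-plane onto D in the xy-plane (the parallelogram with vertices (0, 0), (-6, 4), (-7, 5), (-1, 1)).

Compute the Jacobian determinant of (x, y) with respect to (u, v):

    ∂(x,y)/∂(u,v) = | -3  -1 | = (-3)(1) - (-1)(2) = -1.
                   | 2  1 |

Its absolute value is |J| = 1 (the area scaling factor).

Substituting x = -3u - v, y = 2u + v into the integrand,

    6x + 6y → -6u,

so the integral becomes

    ∬_R (-6u) · |J| du dv = ∫_0^2 ∫_0^1 (-6u) dv du.

Inner (v): -6u.
Outer (u): -12.

Therefore ∬_D (6x + 6y) dx dy = -12.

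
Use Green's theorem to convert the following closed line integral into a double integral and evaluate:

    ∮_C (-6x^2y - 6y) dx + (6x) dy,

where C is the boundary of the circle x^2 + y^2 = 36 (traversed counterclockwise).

Green's theorem converts the closed line integral into a double integral over the enclosed region D:

    ∮_C P dx + Q dy = ∬_D (∂Q/∂x - ∂P/∂y) dA.

Here P = -6x^2y - 6y, Q = 6x, so

    ∂Q/∂x = 6,    ∂P/∂y = -6x^2 - 6,
    ∂Q/∂x - ∂P/∂y = 6x^2 + 12.

D is the region x^2 + y^2 ≤ 36. Evaluating the double integral:

In polar coordinates (x = r cos θ, y = r sin θ, dA = r dr dθ) the integrand becomes 6r^2cos(θ)^2 + 12, so

    ∬_D (6x^2 + 12) dA = ∫_0^{2π} ∫_0^{6} (6r^2cos(θ)^2 + 12) · r dr dθ.

Inner (r from 0 to 6): 1944cos(θ)^2 + 216.
Outer (θ from 0 to 2π): 2376π.

Therefore ∮_C P dx + Q dy = 2376π.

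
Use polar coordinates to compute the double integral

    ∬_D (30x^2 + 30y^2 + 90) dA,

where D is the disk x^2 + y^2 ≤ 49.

The region D is 0 ≤ r ≤ 7, 0 ≤ θ ≤ 2π in polar coordinates, where x = r cos(θ), y = r sin(θ), and dA = r dr dθ.

Under the substitution, the integrand becomes 30r^2 + 90, so

    ∬_D (30x^2 + 30y^2 + 90) dA = ∫_{0}^{2π} ∫_{0}^{7} (30r^2 + 90) · r dr dθ.

Inner integral (in r): ∫_{0}^{7} (30r^2 + 90) · r dr = 40425/2.

Outer integral (in θ): ∫_{0}^{2π} (40425/2) dθ = 40425π.

Therefore ∬_D (30x^2 + 30y^2 + 90) dA = 40425π.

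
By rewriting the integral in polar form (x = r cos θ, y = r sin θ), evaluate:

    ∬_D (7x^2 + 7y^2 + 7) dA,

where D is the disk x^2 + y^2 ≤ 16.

The region D is 0 ≤ r ≤ 4, 0 ≤ θ ≤ 2π in polar coordinates, where x = r cos(θ), y = r sin(θ), and dA = r dr dθ.

Under the substitution, the integrand becomes 7r^2 + 7, so

    ∬_D (7x^2 + 7y^2 + 7) dA = ∫_{0}^{2π} ∫_{0}^{4} (7r^2 + 7) · r dr dθ.

Inner integral (in r): ∫_{0}^{4} (7r^2 + 7) · r dr = 504.

Outer integral (in θ): ∫_{0}^{2π} (504) dθ = 1008π.

Therefore ∬_D (7x^2 + 7y^2 + 7) dA = 1008π.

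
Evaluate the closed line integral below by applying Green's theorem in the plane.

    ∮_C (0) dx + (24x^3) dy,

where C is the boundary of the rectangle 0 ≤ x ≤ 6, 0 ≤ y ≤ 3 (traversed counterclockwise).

Green's theorem converts the closed line integral into a double integral over the enclosed region D:

    ∮_C P dx + Q dy = ∬_D (∂Q/∂x - ∂P/∂y) dA.

Here P = 0, Q = 24x^3, so

    ∂Q/∂x = 72x^2,    ∂P/∂y = 0,
    ∂Q/∂x - ∂P/∂y = 72x^2.

D is the region 0 ≤ x ≤ 6, 0 ≤ y ≤ 3. Evaluating the double integral:

    ∬_D (72x^2) dA = ∫_0^{6} ∫_0^{3} (72x^2) dy dx.

Inner (y from 0 to 3): 216x^2.
Outer (x from 0 to 6): 15552.

Therefore ∮_C P dx + Q dy = 15552.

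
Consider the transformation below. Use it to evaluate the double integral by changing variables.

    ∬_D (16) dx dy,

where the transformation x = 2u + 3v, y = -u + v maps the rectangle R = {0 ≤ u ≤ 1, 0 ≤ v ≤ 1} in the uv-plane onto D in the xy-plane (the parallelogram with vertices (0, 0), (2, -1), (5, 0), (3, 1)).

Compute the Jacobian determinant of (x, y) with respect to (u, v):

    ∂(x,y)/∂(u,v) = | 2  3 | = (2)(1) - (3)(-1) = 5.
                   | -1  1 |

Its absolute value is |J| = 5 (the area scaling factor).

Substituting x = 2u + 3v, y = -u + v into the integrand,

    16 → 16,

so the integral becomes

    ∬_R (16) · |J| du dv = ∫_0^1 ∫_0^1 (80) dv du.

Inner (v): 80.
Outer (u): 80.

Therefore ∬_D (16) dx dy = 80.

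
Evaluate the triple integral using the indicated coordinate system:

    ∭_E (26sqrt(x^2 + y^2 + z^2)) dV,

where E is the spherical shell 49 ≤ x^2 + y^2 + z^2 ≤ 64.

In spherical coordinates, x = ρ sin(φ) cos(θ), y = ρ sin(φ) sin(θ), z = ρ cos(φ), and dV = ρ^2 sin(φ) dρ dφ dθ.

The integrand becomes 26ρ, so

    ∭_E (26sqrt(x^2 + y^2 + z^2)) dV = ∫_{0}^{2π} ∫_{0}^{π} ∫_{7}^{8} (26ρ) · ρ^2 sin(φ) dρ dφ dθ.

Inner (ρ): 22035sin(φ)/2.
Middle (φ): 22035.
Outer (θ): 44070π.

Therefore the triple integral equals 44070π.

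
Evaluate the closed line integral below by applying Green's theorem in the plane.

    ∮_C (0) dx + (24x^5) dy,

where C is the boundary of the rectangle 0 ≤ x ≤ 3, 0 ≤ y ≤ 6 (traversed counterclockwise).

Green's theorem converts the closed line integral into a double integral over the enclosed region D:

    ∮_C P dx + Q dy = ∬_D (∂Q/∂x - ∂P/∂y) dA.

Here P = 0, Q = 24x^5, so

    ∂Q/∂x = 120x^4,    ∂P/∂y = 0,
    ∂Q/∂x - ∂P/∂y = 120x^4.

D is the region 0 ≤ x ≤ 3, 0 ≤ y ≤ 6. Evaluating the double integral:

    ∬_D (120x^4) dA = ∫_0^{3} ∫_0^{6} (120x^4) dy dx.

Inner (y from 0 to 6): 720x^4.
Outer (x from 0 to 3): 34992.

Therefore ∮_C P dx + Q dy = 34992.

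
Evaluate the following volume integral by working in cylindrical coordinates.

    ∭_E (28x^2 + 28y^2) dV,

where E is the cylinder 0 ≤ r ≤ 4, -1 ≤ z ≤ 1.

In cylindrical coordinates, x = r cos(θ), y = r sin(θ), z = z, and dV = r dr dθ dz.

The integrand becomes 28r^2, so

    ∭_E (28x^2 + 28y^2) dV = ∫_{0}^{2π} ∫_{0}^{4} ∫_{-1}^{1} (28r^2) · r dz dr dθ.

Inner (z): 56r^3.
Middle (r from 0 to 4): 3584.
Outer (θ): 7168π.

Therefore the triple integral equals 7168π.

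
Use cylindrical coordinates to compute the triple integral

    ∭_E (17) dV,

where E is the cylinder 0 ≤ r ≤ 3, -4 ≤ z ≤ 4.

In cylindrical coordinates, x = r cos(θ), y = r sin(θ), z = z, and dV = r dr dθ dz.

The integrand becomes 17, so

    ∭_E (17) dV = ∫_{0}^{2π} ∫_{0}^{3} ∫_{-4}^{4} (17) · r dz dr dθ.

Inner (z): 136r.
Middle (r from 0 to 3): 612.
Outer (θ): 1224π.

Therefore the triple integral equals 1224π.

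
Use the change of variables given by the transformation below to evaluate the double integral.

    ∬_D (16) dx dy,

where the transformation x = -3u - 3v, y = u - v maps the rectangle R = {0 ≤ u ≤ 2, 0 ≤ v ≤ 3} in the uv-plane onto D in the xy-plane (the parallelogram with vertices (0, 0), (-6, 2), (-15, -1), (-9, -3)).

Compute the Jacobian determinant of (x, y) with respect to (u, v):

    ∂(x,y)/∂(u,v) = | -3  -3 | = (-3)(-1) - (-3)(1) = 6.
                   | 1  -1 |

Its absolute value is |J| = 6 (the area scaling factor).

Substituting x = -3u - 3v, y = u - v into the integrand,

    16 → 16,

so the integral becomes

    ∬_R (16) · |J| du dv = ∫_0^2 ∫_0^3 (96) dv du.

Inner (v): 288.
Outer (u): 576.

Therefore ∬_D (16) dx dy = 576.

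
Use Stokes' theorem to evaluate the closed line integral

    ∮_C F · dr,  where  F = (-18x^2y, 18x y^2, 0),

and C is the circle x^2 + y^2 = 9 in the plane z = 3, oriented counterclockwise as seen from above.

Let S be the flat disk x^2 + y^2 ≤ 9 in the plane z = 3, with upward unit normal n̂ = ẑ. By Stokes' theorem,

    ∮_C F · dr = ∬_S (∇ × F) · n̂ dS = ∬_D (curl F)_z dA,

where D is the disk x^2 + y^2 ≤ 9.

Compute the curl of F = (-18x^2y, 18x y^2, 0):
    (∇ × F)_x = ∂F_z/∂y - ∂F_y/∂z = 0,
    (∇ × F)_y = ∂F_x/∂z - ∂F_z/∂x = 0,
    (∇ × F)_z = ∂F_y/∂x - ∂F_x/∂y = 18x^2 + 18y^2.

On z = 3, (curl F)_z = 18x^2 + 18y^2.

Convert to polar (x = r cos θ, y = r sin θ, dA = r dr dθ); the integrand becomes 18r^2, so

    ∬_D (curl F)_z dA = ∫_0^{2π} ∫_0^{3} (18r^2) · r dr dθ.

Inner (r from 0 to 3): 729/2.
Outer (θ from 0 to 2π): 729π.

Therefore ∮_C F · dr = 729π.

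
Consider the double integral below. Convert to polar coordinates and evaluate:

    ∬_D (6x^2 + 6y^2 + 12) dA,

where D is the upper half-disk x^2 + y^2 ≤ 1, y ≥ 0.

The region D is 0 ≤ r ≤ 1, 0 ≤ θ ≤ π in polar coordinates, where x = r cos(θ), y = r sin(θ), and dA = r dr dθ.

Under the substitution, the integrand becomes 6r^2 + 12, so

    ∬_D (6x^2 + 6y^2 + 12) dA = ∫_{0}^{π} ∫_{0}^{1} (6r^2 + 12) · r dr dθ.

Inner integral (in r): ∫_{0}^{1} (6r^2 + 12) · r dr = 15/2.

Outer integral (in θ): ∫_{0}^{π} (15/2) dθ = 15π/2.

Therefore ∬_D (6x^2 + 6y^2 + 12) dA = 15π/2.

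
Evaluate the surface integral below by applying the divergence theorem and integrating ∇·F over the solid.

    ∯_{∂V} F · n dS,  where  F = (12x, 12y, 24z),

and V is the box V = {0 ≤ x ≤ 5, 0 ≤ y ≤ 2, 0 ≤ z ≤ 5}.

By the divergence theorem,

    ∯_{∂V} F · n dS = ∭_V (∇ · F) dV.

Compute the divergence:
    ∇ · F = ∂F_x/∂x + ∂F_y/∂y + ∂F_z/∂z = 12 + 12 + 24 = 48.

V is a rectangular box, so dV = dx dy dz with 0 ≤ x ≤ 5, 0 ≤ y ≤ 2, 0 ≤ z ≤ 5.

Integrate (48) over V as an iterated integral:

    ∭_V (∇·F) dV = ∫_0^{5} ∫_0^{2} ∫_0^{5} (48) dz dy dx.

Inner (z from 0 to 5): 240.
Middle (y from 0 to 2): 480.
Outer (x from 0 to 5): 2400.

Therefore ∯_{∂V} F · n dS = 2400.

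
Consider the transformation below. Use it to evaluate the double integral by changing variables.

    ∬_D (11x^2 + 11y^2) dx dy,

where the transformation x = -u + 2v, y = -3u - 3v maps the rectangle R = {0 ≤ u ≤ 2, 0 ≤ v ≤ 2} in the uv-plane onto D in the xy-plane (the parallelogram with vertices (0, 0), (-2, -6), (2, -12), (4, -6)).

Compute the Jacobian determinant of (x, y) with respect to (u, v):

    ∂(x,y)/∂(u,v) = | -1  2 | = (-1)(-3) - (2)(-3) = 9.
                   | -3  -3 |

Its absolute value is |J| = 9 (the area scaling factor).

Substituting x = -u + 2v, y = -3u - 3v into the integrand,

    11x^2 + 11y^2 → 110u^2 + 154u v + 143v^2,

so the integral becomes

    ∬_R (110u^2 + 154u v + 143v^2) · |J| du dv = ∫_0^2 ∫_0^2 (990u^2 + 1386u v + 1287v^2) dv du.

Inner (v): 1980u^2 + 2772u + 3432.
Outer (u): 17688.

Therefore ∬_D (11x^2 + 11y^2) dx dy = 17688.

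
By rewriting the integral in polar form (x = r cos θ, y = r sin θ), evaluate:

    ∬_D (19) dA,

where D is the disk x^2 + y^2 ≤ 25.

The region D is 0 ≤ r ≤ 5, 0 ≤ θ ≤ 2π in polar coordinates, where x = r cos(θ), y = r sin(θ), and dA = r dr dθ.

Under the substitution, the integrand becomes 19, so

    ∬_D (19) dA = ∫_{0}^{2π} ∫_{0}^{5} (19) · r dr dθ.

Inner integral (in r): ∫_{0}^{5} (19) · r dr = 475/2.

Outer integral (in θ): ∫_{0}^{2π} (475/2) dθ = 475π.

Therefore ∬_D (19) dA = 475π.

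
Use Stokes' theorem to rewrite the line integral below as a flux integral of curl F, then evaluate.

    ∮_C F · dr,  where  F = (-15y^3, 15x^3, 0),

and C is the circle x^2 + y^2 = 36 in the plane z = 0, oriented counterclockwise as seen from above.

Let S be the flat disk x^2 + y^2 ≤ 36 in the plane z = 0, with upward unit normal n̂ = ẑ. By Stokes' theorem,

    ∮_C F · dr = ∬_S (∇ × F) · n̂ dS = ∬_D (curl F)_z dA,

where D is the disk x^2 + y^2 ≤ 36.

Compute the curl of F = (-15y^3, 15x^3, 0):
    (∇ × F)_x = ∂F_z/∂y - ∂F_y/∂z = 0,
    (∇ × F)_y = ∂F_x/∂z - ∂F_z/∂x = 0,
    (∇ × F)_z = ∂F_y/∂x - ∂F_x/∂y = 45x^2 + 45y^2.

On z = 0, (curl F)_z = 45x^2 + 45y^2.

Convert to polar (x = r cos θ, y = r sin θ, dA = r dr dθ); the integrand becomes 45r^2, so

    ∬_D (curl F)_z dA = ∫_0^{2π} ∫_0^{6} (45r^2) · r dr dθ.

Inner (r from 0 to 6): 14580.
Outer (θ from 0 to 2π): 29160π.

Therefore ∮_C F · dr = 29160π.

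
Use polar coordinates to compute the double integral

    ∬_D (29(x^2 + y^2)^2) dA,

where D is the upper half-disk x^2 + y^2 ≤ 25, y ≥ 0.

The region D is 0 ≤ r ≤ 5, 0 ≤ θ ≤ π in polar coordinates, where x = r cos(θ), y = r sin(θ), and dA = r dr dθ.

Under the substitution, the integrand becomes 29r^4, so

    ∬_D (29(x^2 + y^2)^2) dA = ∫_{0}^{π} ∫_{0}^{5} (29r^4) · r dr dθ.

Inner integral (in r): ∫_{0}^{5} (29r^4) · r dr = 453125/6.

Outer integral (in θ): ∫_{0}^{π} (453125/6) dθ = 453125π/6.

Therefore ∬_D (29(x^2 + y^2)^2) dA = 453125π/6.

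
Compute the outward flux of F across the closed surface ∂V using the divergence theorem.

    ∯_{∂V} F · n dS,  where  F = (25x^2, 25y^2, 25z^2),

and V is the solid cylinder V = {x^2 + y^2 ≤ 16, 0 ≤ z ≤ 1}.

By the divergence theorem,

    ∯_{∂V} F · n dS = ∭_V (∇ · F) dV.

Compute the divergence:
    ∇ · F = ∂F_x/∂x + ∂F_y/∂y + ∂F_z/∂z = 50x + 50y + 50z.

In cylindrical coordinates, x = r cos(θ), y = r sin(θ), z = z, dV = r dr dθ dz, with 0 ≤ r ≤ 4, 0 ≤ θ ≤ 2π, 0 ≤ z ≤ 1.

The integrand, after substitution and multiplying by the volume element, becomes (50sqrt(2)r sin(θ + π/4) + 50z) · r, so

    ∭_V (∇·F) dV = ∫_0^{2π} ∫_0^{4} ∫_0^{1} (50sqrt(2)r sin(θ + π/4) + 50z) · r dz dr dθ.

Inner (z from 0 to 1): 25r (2sqrt(2)r sin(θ + π/4) + 1).
Middle (r from 0 to 4): 3200sqrt(2)sin(θ + π/4)/3 + 200.
Outer (θ from 0 to 2π): 400π.

Therefore ∯_{∂V} F · n dS = 400π.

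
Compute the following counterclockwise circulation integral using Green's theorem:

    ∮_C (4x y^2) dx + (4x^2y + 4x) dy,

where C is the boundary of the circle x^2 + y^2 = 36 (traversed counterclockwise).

Green's theorem converts the closed line integral into a double integral over the enclosed region D:

    ∮_C P dx + Q dy = ∬_D (∂Q/∂x - ∂P/∂y) dA.

Here P = 4x y^2, Q = 4x^2y + 4x, so

    ∂Q/∂x = 8x y + 4,    ∂P/∂y = 8x y,
    ∂Q/∂x - ∂P/∂y = 4.

D is the region x^2 + y^2 ≤ 36. Evaluating the double integral:

In polar coordinates (x = r cos θ, y = r sin θ, dA = r dr dθ) the integrand becomes 4, so

    ∬_D (4) dA = ∫_0^{2π} ∫_0^{6} (4) · r dr dθ.

Inner (r from 0 to 6): 72.
Outer (θ from 0 to 2π): 144π.

Therefore ∮_C P dx + Q dy = 144π.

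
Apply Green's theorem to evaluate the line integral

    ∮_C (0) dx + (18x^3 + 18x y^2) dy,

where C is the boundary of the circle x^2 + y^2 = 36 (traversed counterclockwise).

Green's theorem converts the closed line integral into a double integral over the enclosed region D:

    ∮_C P dx + Q dy = ∬_D (∂Q/∂x - ∂P/∂y) dA.

Here P = 0, Q = 18x^3 + 18x y^2, so

    ∂Q/∂x = 54x^2 + 18y^2,    ∂P/∂y = 0,
    ∂Q/∂x - ∂P/∂y = 54x^2 + 18y^2.

D is the region x^2 + y^2 ≤ 36. Evaluating the double integral:

In polar coordinates (x = r cos θ, y = r sin θ, dA = r dr dθ) the integrand becomes 18r^2(cos(2θ) + 2), so

    ∬_D (54x^2 + 18y^2) dA = ∫_0^{2π} ∫_0^{6} (18r^2(cos(2θ) + 2)) · r dr dθ.

Inner (r from 0 to 6): 5832cos(2θ) + 11664.
Outer (θ from 0 to 2π): 23328π.

Therefore ∮_C P dx + Q dy = 23328π.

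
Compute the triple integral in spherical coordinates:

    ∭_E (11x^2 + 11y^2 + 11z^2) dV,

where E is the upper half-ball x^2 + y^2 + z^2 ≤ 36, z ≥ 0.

In spherical coordinates, x = ρ sin(φ) cos(θ), y = ρ sin(φ) sin(θ), z = ρ cos(φ), and dV = ρ^2 sin(φ) dρ dφ dθ.

The integrand becomes 11ρ^2, so

    ∭_E (11x^2 + 11y^2 + 11z^2) dV = ∫_{0}^{2π} ∫_{0}^{π/2} ∫_{0}^{6} (11ρ^2) · ρ^2 sin(φ) dρ dφ dθ.

Inner (ρ): 85536sin(φ)/5.
Middle (φ): 85536/5.
Outer (θ): 171072π/5.

Therefore the triple integral equals 171072π/5.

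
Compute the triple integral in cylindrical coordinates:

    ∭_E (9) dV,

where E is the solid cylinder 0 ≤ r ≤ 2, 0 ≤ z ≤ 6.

In cylindrical coordinates, x = r cos(θ), y = r sin(θ), z = z, and dV = r dr dθ dz.

The integrand becomes 9, so

    ∭_E (9) dV = ∫_{0}^{2π} ∫_{0}^{2} ∫_{0}^{6} (9) · r dz dr dθ.

Inner (z): 54r.
Middle (r from 0 to 2): 108.
Outer (θ): 216π.

Therefore the triple integral equals 216π.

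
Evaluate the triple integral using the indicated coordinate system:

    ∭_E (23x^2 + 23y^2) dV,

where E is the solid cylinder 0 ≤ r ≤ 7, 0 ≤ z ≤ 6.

In cylindrical coordinates, x = r cos(θ), y = r sin(θ), z = z, and dV = r dr dθ dz.

The integrand becomes 23r^2, so

    ∭_E (23x^2 + 23y^2) dV = ∫_{0}^{2π} ∫_{0}^{7} ∫_{0}^{6} (23r^2) · r dz dr dθ.

Inner (z): 138r^3.
Middle (r from 0 to 7): 165669/2.
Outer (θ): 165669π.

Therefore the triple integral equals 165669π.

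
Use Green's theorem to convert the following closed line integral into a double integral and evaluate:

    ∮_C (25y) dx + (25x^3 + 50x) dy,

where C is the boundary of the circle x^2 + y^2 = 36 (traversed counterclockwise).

Green's theorem converts the closed line integral into a double integral over the enclosed region D:

    ∮_C P dx + Q dy = ∬_D (∂Q/∂x - ∂P/∂y) dA.

Here P = 25y, Q = 25x^3 + 50x, so

    ∂Q/∂x = 75x^2 + 50,    ∂P/∂y = 25,
    ∂Q/∂x - ∂P/∂y = 75x^2 + 25.

D is the region x^2 + y^2 ≤ 36. Evaluating the double integral:

In polar coordinates (x = r cos θ, y = r sin θ, dA = r dr dθ) the integrand becomes 75r^2cos(θ)^2 + 25, so

    ∬_D (75x^2 + 25) dA = ∫_0^{2π} ∫_0^{6} (75r^2cos(θ)^2 + 25) · r dr dθ.

Inner (r from 0 to 6): 24300cos(θ)^2 + 450.
Outer (θ from 0 to 2π): 25200π.

Therefore ∮_C P dx + Q dy = 25200π.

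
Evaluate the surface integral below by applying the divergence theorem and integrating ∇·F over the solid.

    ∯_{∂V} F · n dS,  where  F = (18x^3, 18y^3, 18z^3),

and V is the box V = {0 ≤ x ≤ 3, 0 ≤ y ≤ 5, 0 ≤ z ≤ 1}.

By the divergence theorem,

    ∯_{∂V} F · n dS = ∭_V (∇ · F) dV.

Compute the divergence:
    ∇ · F = ∂F_x/∂x + ∂F_y/∂y + ∂F_z/∂z = 54x^2 + 54y^2 + 54z^2.

V is a rectangular box, so dV = dx dy dz with 0 ≤ x ≤ 3, 0 ≤ y ≤ 5, 0 ≤ z ≤ 1.

Integrate (54x^2 + 54y^2 + 54z^2) over V as an iterated integral:

    ∭_V (∇·F) dV = ∫_0^{3} ∫_0^{5} ∫_0^{1} (54x^2 + 54y^2 + 54z^2) dz dy dx.

Inner (z from 0 to 1): 54x^2 + 54y^2 + 18.
Middle (y from 0 to 5): 270x^2 + 2340.
Outer (x from 0 to 3): 9450.

Therefore ∯_{∂V} F · n dS = 9450.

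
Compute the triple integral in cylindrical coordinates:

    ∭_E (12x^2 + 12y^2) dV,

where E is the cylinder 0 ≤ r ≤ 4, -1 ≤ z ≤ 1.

In cylindrical coordinates, x = r cos(θ), y = r sin(θ), z = z, and dV = r dr dθ dz.

The integrand becomes 12r^2, so

    ∭_E (12x^2 + 12y^2) dV = ∫_{0}^{2π} ∫_{0}^{4} ∫_{-1}^{1} (12r^2) · r dz dr dθ.

Inner (z): 24r^3.
Middle (r from 0 to 4): 1536.
Outer (θ): 3072π.

Therefore the triple integral equals 3072π.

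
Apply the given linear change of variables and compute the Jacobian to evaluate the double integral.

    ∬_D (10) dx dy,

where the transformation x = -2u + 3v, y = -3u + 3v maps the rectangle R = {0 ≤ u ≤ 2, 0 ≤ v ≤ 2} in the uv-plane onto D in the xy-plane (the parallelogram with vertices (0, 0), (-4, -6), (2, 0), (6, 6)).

Compute the Jacobian determinant of (x, y) with respect to (u, v):

    ∂(x,y)/∂(u,v) = | -2  3 | = (-2)(3) - (3)(-3) = 3.
                   | -3  3 |

Its absolute value is |J| = 3 (the area scaling factor).

Substituting x = -2u + 3v, y = -3u + 3v into the integrand,

    10 → 10,

so the integral becomes

    ∬_R (10) · |J| du dv = ∫_0^2 ∫_0^2 (30) dv du.

Inner (v): 60.
Outer (u): 120.

Therefore ∬_D (10) dx dy = 120.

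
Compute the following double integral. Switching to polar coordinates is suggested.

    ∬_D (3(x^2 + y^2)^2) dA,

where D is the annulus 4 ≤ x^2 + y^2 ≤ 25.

The region D is 2 ≤ r ≤ 5, 0 ≤ θ ≤ 2π in polar coordinates, where x = r cos(θ), y = r sin(θ), and dA = r dr dθ.

Under the substitution, the integrand becomes 3r^4, so

    ∬_D (3(x^2 + y^2)^2) dA = ∫_{0}^{2π} ∫_{2}^{5} (3r^4) · r dr dθ.

Inner integral (in r): ∫_{2}^{5} (3r^4) · r dr = 15561/2.

Outer integral (in θ): ∫_{0}^{2π} (15561/2) dθ = 15561π.

Therefore ∬_D (3(x^2 + y^2)^2) dA = 15561π.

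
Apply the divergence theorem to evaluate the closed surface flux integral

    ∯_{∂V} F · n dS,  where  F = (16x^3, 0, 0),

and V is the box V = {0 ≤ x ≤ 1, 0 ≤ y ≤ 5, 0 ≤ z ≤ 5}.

By the divergence theorem,

    ∯_{∂V} F · n dS = ∭_V (∇ · F) dV.

Compute the divergence:
    ∇ · F = ∂F_x/∂x + ∂F_y/∂y + ∂F_z/∂z = 48x^2 + 0 + 0 = 48x^2.

V is a rectangular box, so dV = dx dy dz with 0 ≤ x ≤ 1, 0 ≤ y ≤ 5, 0 ≤ z ≤ 5.

Integrate (48x^2) over V as an iterated integral:

    ∭_V (∇·F) dV = ∫_0^{1} ∫_0^{5} ∫_0^{5} (48x^2) dz dy dx.

Inner (z from 0 to 5): 240x^2.
Middle (y from 0 to 5): 1200x^2.
Outer (x from 0 to 1): 400.

Therefore ∯_{∂V} F · n dS = 400.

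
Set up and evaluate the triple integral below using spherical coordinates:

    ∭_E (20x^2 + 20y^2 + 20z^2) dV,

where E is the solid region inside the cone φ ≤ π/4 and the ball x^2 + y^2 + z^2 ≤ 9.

In spherical coordinates, x = ρ sin(φ) cos(θ), y = ρ sin(φ) sin(θ), z = ρ cos(φ), and dV = ρ^2 sin(φ) dρ dφ dθ.

The integrand becomes 20ρ^2, so

    ∭_E (20x^2 + 20y^2 + 20z^2) dV = ∫_{0}^{2π} ∫_{0}^{π/4} ∫_{0}^{3} (20ρ^2) · ρ^2 sin(φ) dρ dφ dθ.

Inner (ρ): 972sin(φ).
Middle (φ): 972 - 486sqrt(2).
Outer (θ): 972π (2 - sqrt(2)).

Therefore the triple integral equals 972π (2 - sqrt(2)).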